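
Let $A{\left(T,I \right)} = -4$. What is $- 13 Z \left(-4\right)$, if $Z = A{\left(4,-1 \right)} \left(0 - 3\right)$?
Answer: $624$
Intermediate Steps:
$Z = 12$ ($Z = - 4 \left(0 - 3\right) = \left(-4\right) \left(-3\right) = 12$)
$- 13 Z \left(-4\right) = \left(-13\right) 12 \left(-4\right) = \left(-156\right) \left(-4\right) = 624$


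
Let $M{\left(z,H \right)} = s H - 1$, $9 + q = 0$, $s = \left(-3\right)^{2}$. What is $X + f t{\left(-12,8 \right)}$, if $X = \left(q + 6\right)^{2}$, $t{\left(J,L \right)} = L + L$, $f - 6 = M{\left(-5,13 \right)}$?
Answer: $1961$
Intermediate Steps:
$s = 9$
$q = -9$ ($q = -9 + 0 = -9$)
$M{\left(z,H \right)} = -1 + 9 H$ ($M{\left(z,H \right)} = 9 H - 1 = -1 + 9 H$)
$f = 122$ ($f = 6 + \left(-1 + 9 \cdot 13\right) = 6 + \left(-1 + 117\right) = 6 + 116 = 122$)
$t{\left(J,L \right)} = 2 L$
$X = 9$ ($X = \left(-9 + 6\right)^{2} = \left(-3\right)^{2} = 9$)
$X + f t{\left(-12,8 \right)} = 9 + 122 \cdot 2 \cdot 8 = 9 + 122 \cdot 16 = 9 + 1952 = 1961$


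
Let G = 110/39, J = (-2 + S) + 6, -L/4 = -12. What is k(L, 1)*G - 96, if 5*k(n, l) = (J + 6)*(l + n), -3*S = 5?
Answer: 15718/117 ≈ 134.34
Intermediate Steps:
L = 48 (L = -4*(-12) = 48)
S = -5/3 (S = -1/3*5 = -5/3 ≈ -1.6667)
J = 7/3 (J = (-2 - 5/3) + 6 = -11/3 + 6 = 7/3 ≈ 2.3333)
G = 110/39 (G = 110*(1/39) = 110/39 ≈ 2.8205)
k(n, l) = 5*l/3 + 5*n/3 (k(n, l) = ((7/3 + 6)*(l + n))/5 = (25*(l + n)/3)/5 = (25*l/3 + 25*n/3)/5 = 5*l/3 + 5*n/3)
k(L, 1)*G - 96 = ((5/3)*1 + (5/3)*48)*(110/39) - 96 = (5/3 + 80)*(110/39) - 96 = (245/3)*(110/39) - 96 = 26950/117 - 96 = 15718/117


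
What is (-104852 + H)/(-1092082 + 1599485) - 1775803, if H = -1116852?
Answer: -901048991313/507403 ≈ -1.7758e+6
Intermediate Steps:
(-104852 + H)/(-1092082 + 1599485) - 1775803 = (-104852 - 1116852)/(-1092082 + 1599485) - 1775803 = -1221704/507403 - 1775803 = -901048991313/507403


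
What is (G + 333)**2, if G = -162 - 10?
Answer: 25921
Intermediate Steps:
G = -172
(G + 333)**2 = (-172 + 333)**2 = 161**2 = 25921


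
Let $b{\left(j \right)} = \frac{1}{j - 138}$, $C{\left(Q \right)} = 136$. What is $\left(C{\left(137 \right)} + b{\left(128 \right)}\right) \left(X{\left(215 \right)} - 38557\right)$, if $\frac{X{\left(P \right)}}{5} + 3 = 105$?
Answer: $- \frac{51705873}{10} \approx -5.1706 \cdot 10^{6}$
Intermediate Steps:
$b{\left(j \right)} = \frac{1}{-138 + j}$
$X{\left(P \right)} = 510$ ($X{\left(P \right)} = -15 + 5 \cdot 105 = -15 + 525 = 510$)
$\left(C{\left(137 \right)} + b{\left(128 \right)}\right) \left(X{\left(215 \right)} - 38557\right) = \left(136 + \frac{1}{-138 + 128}\right) \left(510 - 38557\right) = \left(136 + \frac{1}{-10}\right) \left(-38047\right) = \left(136 - \frac{1}{10}\right) \left(-38047\right) = \frac{1359}{10} \left(-38047\right) = - \frac{51705873}{10}$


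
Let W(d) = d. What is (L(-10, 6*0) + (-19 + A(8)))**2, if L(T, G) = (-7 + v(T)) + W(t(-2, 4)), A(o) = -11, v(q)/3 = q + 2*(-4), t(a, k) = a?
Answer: 8649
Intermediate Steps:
v(q) = -24 + 3*q (v(q) = 3*(q + 2*(-4)) = 3*(q - 8) = 3*(-8 + q) = -24 + 3*q)
L(T, G) = -33 + 3*T (L(T, G) = (-7 + (-24 + 3*T)) - 2 = (-31 + 3*T) - 2 = -33 + 3*T)
(L(-10, 6*0) + (-19 + A(8)))**2 = ((-33 + 3*(-10)) + (-19 - 11))**2 = ((-33 - 30) - 30)**2 = (-63 - 30)**2 = (-93)**2 = 8649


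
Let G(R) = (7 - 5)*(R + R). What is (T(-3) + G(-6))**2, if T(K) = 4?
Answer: 400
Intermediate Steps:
G(R) = 4*R (G(R) = 2*(2*R) = 4*R)
(T(-3) + G(-6))**2 = (4 + 4*(-6))**2 = (4 - 24)**2 = (-20)**2 = 400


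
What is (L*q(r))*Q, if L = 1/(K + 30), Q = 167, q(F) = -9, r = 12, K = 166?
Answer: -1503/196 ≈ -7.6684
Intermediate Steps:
L = 1/196 (L = 1/(166 + 30) = 1/196 ≈ 0.0051020)
(L*q(r))*Q = ((1/196)*(-9))*167 = -9/196*167 = -1503/196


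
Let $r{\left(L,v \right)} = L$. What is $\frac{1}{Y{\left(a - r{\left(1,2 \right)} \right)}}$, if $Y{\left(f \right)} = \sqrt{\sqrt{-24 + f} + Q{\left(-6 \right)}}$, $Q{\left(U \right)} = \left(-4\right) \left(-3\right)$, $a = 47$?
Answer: $\frac{1}{\sqrt{12 + \sqrt{22}}} \approx 0.24477$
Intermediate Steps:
$Q{\left(U \right)} = 12$
$Y{\left(f \right)} = \sqrt{12 + \sqrt{-24 + f}}$ ($Y{\left(f \right)} = \sqrt{\sqrt{-24 + f} + 12} = \sqrt{12 + \sqrt{-24 + f}}$)
$\frac{1}{Y{\left(a - r{\left(1,2 \right)} \right)}} = \frac{1}{\sqrt{12 + \sqrt{-24 + \left(47 - 1\right)}}} = \frac{1}{\sqrt{12 + \sqrt{-24 + 46}}} = \frac{1}{\sqrt{12 + \sqrt{22}}}$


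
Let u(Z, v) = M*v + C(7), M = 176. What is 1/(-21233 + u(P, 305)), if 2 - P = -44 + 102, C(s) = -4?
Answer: 1/32443 ≈ 3.0823e-5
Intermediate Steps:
P = -56 (P = 2 - (-44 + 102) = 2 - 1*58 = 2 - 58 = -56)
u(Z, v) = -4 + 176*v (u(Z, v) = 176*v - 4 = -4 + 176*v)
1/(-21233 + u(P, 305)) = 1/(-21233 + (-4 + 176*305)) = 1/(-21233 + (-4 + 53680)) = 1/(-21233 + 53676) = 1/32443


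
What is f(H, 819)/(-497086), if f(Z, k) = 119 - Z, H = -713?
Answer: -416/248543 ≈ -0.0016738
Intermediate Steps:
f(H, 819)/(-497086) = (119 - 1*(-713))/(-497086) = (119 + 713)*(-1/497086) = 832*(-1/497086) = -416/248543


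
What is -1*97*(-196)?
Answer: 19012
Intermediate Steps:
-1*97*(-196) = -97*(-196) = 19012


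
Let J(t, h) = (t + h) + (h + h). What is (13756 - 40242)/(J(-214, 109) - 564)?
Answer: 646/11 ≈ 58.727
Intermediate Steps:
J(t, h) = t + 3*h (J(t, h) = (h + t) + 2*h = t + 3*h)
(13756 - 40242)/(J(-214, 109) - 564) = (13756 - 40242)/((-214 + 3*109) - 564) = -26486/((-214 + 327) - 564) = -26486/(113 - 564) = -26486/(-451) = -26486*(-1/451) = 646/11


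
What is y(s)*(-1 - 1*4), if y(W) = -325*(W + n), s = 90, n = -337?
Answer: -401375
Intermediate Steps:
y(W) = 109525 - 325*W (y(W) = -325*(W - 337) = -325*(-337 + W) = 109525 - 325*W)
y(s)*(-1 - 1*4) = (109525 - 325*90)*(-1 - 1*4) = (109525 - 29250)*(-1 - 4) = 80275*(-5) = -401375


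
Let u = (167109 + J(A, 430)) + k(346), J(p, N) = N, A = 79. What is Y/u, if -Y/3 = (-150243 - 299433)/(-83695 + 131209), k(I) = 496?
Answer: 224838/1330669165 ≈ 0.00016897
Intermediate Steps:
Y = 224838/7919 (Y = -3*(-150243 - 299433)/(-83695 + 131209) = -(-1349028)/47514 = -3*(-74946/7919) = 224838/7919 ≈ 28.392)
u = 168035 (u = (167109 + 430) + 496 = 167539 + 496 = 168035)
Y/u = (224838/7919)/168035 = (224838/7919)*(1/168035) = 224838/1330669165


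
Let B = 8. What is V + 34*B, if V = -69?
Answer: 203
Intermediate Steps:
V + 34*B = -69 + 34*8 = -69 + 272 = 203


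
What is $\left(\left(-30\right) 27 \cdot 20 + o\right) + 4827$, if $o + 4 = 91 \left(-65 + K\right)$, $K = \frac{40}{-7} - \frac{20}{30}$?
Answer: $- \frac{53618}{3} \approx -17873.0$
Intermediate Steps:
$K = - \frac{134}{21}$ ($K = 40 \left(- \frac{1}{7}\right) - \frac{2}{3} = - \frac{40}{7} - \frac{2}{3} = - \frac{134}{21} \approx -6.381$)
$o = - \frac{19499}{3}$ ($o = -4 + 91 \left(-65 - \frac{134}{21}\right) = -4 + 91 \left(- \frac{1499}{21}\right) = -4 - \frac{19487}{3} = - \frac{19499}{3} \approx -6499.7$)
$\left(\left(-30\right) 27 \cdot 20 + o\right) + 4827 = \left(\left(-30\right) 27 \cdot 20 - \frac{19499}{3}\right) + 4827 = \left(\left(-810\right) 20 - \frac{19499}{3}\right) + 4827 = \left(-16200 - \frac{19499}{3}\right) + 4827 = - \frac{68099}{3} + 4827 = - \frac{53618}{3}$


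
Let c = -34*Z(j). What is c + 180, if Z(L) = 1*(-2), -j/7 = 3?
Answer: 248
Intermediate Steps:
j = -21 (j = -7*3 = -21)
Z(L) = -2
c = 68 (c = -34*(-2) = 68)
c + 180 = 68 + 180 = 248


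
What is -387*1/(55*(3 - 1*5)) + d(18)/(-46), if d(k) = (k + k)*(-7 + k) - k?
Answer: -11889/2530 ≈ -4.6992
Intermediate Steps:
d(k) = -k + 2*k*(-7 + k) (d(k) = (2*k)*(-7 + k) - k = 2*k*(-7 + k) - k = -k + 2*k*(-7 + k))
-387*1/(55*(3 - 1*5)) + d(18)/(-46) = -387*1/(55*(3 - 1*5)) + (18*(-15 + 2*18))/(-46) = -387*1/(55*(3 - 5)) + (18*(-15 + 36))*(-1/46) = -387/((-2*55)) + (18*21)*(-1/46) = -387/(-110) + 378*(-1/46) = -387*(-1/110) - 189/23 = 387/110 - 189/23 = -11889/2530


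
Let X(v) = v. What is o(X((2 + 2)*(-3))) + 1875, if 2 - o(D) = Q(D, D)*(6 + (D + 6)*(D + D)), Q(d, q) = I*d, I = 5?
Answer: 10877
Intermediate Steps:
Q(d, q) = 5*d
o(D) = 2 - 5*D*(6 + 2*D*(6 + D)) (o(D) = 2 - 5*D*(6 + (D + 6)*(D + D)) = 2 - 5*D*(6 + (6 + D)*(2*D)) = 2 - 5*D*(6 + 2*D*(6 + D)))
o(X((2 + 2)*(-3))) + 1875 = (2 - 60*9*(2 + 2)² - 30*(2 + 2)*(-3) - 10*(-27*(2 + 2)³)) + 1875 = (2 - 60*(4*(-3))² - 120*(-3) - 10*(4*(-3))³) + 1875 = (2 - 60*(-12)² - 30*(-12) - 10*(-12)³) + 1875 = (2 - 60*144 + 360 - 10*(-1728)) + 1875 = (2 - 8640 + 360 + 17280) + 1875 = 9002 + 1875 = 10877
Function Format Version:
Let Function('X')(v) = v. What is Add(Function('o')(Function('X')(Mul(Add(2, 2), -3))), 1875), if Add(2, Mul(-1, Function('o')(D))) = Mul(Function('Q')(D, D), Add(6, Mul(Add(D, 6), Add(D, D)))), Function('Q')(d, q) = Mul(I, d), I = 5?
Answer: 10877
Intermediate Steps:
Function('Q')(d, q) = Mul(5, d)
Function('o')(D) = Add(2, Mul(-5, D, Add(6, Mul(2, D, Add(6, D))))) (Function('o')(D) = Add(2, Mul(-1, Mul(Mul(5, D), Add(6, Mul(Add(D, 6), Add(D, D)))))) = Add(2, Mul(-1, Mul(Mul(5, D), Add(6, Mul(Add(6, D), Mul(2, D)))))) = Add(2, Mul(-1, Mul(Mul(5, D), Add(6, Mul(2, D, Add(6, D)))))) = Add(2, Mul(-1, Mul(5, D, Add(6, Mul(2, D, Add(6, D)))))) = Add(2, Mul(-5, D, Add(6, Mul(2, D, Add(6, D))))))
Add(Function('o')(Function('X')(Mul(Add(2, 2), -3))), 1875) = Add(Add(2, Mul(-60, Pow(Mul(Add(2, 2), -3), 2)), Mul(-30, Mul(Add(2, 2), -3)), Mul(-10, Pow(Mul(Add(2, 2), -3), 3))), 1875) = Add(Add(2, Mul(-60, Pow(Mul(4, -3), 2)), Mul(-30, Mul(4, -3)), Mul(-10, Pow(Mul(4, -3), 3))), 1875) = Add(Add(2, Mul(-60, Pow(-12, 2)), Mul(-30, -12), Mul(-10, Pow(-12, 3))), 1875) = Add(Add(2, Mul(-60, 144), 360, Mul(-10, -1728)), 1875) = Add(Add(2, -8640, 360, 17280), 1875) = Add(9002, 1875) = 10877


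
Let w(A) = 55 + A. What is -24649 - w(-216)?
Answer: -24488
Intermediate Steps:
-24649 - w(-216) = -24649 - (55 - 216) = -24649 - 1*(-161) = -24649 + 161 = -24488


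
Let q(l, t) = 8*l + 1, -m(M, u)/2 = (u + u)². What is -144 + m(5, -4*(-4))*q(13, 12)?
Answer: -215184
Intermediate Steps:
m(M, u) = -8*u² (m(M, u) = -2*(u + u)² = -2*4*u² = -8*u²)
q(l, t) = 1 + 8*l
-144 + m(5, -4*(-4))*q(13, 12) = -144 + (-8*(-4*(-4))²)*(1 + 8*13) = -144 + (-8*16²)*(1 + 104) = -144 - 8*256*105 = -144 - 2048*105 = -144 - 215040 = -215184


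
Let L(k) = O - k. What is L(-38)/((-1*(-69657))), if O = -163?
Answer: -125/69657 ≈ -0.0017945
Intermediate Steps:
L(k) = -163 - k
L(-38)/((-1*(-69657))) = (-163 - 1*(-38))/((-1*(-69657))) = (-163 + 38)/69657 = -125*1/69657 = -125/69657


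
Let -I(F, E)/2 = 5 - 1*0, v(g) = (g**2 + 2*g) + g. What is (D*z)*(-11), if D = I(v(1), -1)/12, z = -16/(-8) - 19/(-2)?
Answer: 1265/12 ≈ 105.42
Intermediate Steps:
v(g) = g**2 + 3*g
z = 23/2 (z = -16*(-1/8) - 19*(-1/2) = 2 + 19/2 = 23/2 ≈ 11.500)
I(F, E) = -10 (I(F, E) = -2*(5 - 1*0) = -2*(5 + 0) = -2*5 = -10)
D = -5/6 (D = -10/12 = -10*1/12 = -5/6 ≈ -0.83333)
(D*z)*(-11) = -5/6*23/2*(-11) = -115/12*(-11) = 1265/12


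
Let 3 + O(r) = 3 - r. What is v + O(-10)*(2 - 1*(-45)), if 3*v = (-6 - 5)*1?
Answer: 1399/3 ≈ 466.33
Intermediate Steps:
O(r) = -r (O(r) = -3 + (3 - r) = -r)
v = -11/3 (v = ((-6 - 5)*1)/3 = (-11*1)/3 = (⅓)*(-11) = -11/3 ≈ -3.6667)
v + O(-10)*(2 - 1*(-45)) = -11/3 + (-1*(-10))*(2 - 1*(-45)) = -11/3 + 10*(2 + 45) = -11/3 + 10*47 = -11/3 + 470 = 1399/3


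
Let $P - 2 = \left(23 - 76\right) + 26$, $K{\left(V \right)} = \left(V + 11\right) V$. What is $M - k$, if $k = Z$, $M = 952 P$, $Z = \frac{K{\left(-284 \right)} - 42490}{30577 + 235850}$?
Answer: $- \frac{905856806}{38061} \approx -23800.0$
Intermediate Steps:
$K{\left(V \right)} = V \left(11 + V\right)$ ($K{\left(V \right)} = \left(11 + V\right) V = V \left(11 + V\right)$)
$P = -25$ ($P = 2 + \left(\left(23 - 76\right) + 26\right) = 2 + \left(-53 + 26\right) = 2 - 27 = -25$)
$Z = \frac{5006}{38061}$ ($Z = \frac{- 284 \left(11 - 284\right) - 42490}{30577 + 235850} = \frac{\left(-284\right) \left(-273\right) - 42490}{266427} = \left(77532 - 42490\right) \frac{1}{266427} = 35042 \cdot \frac{1}{266427} = \frac{5006}{38061} \approx 0.13153$)
$M = -23800$ ($M = 952 \left(-25\right) = -23800$)
$k = \frac{5006}{38061} \approx 0.13153$
$M - k = -23800 - \frac{5006}{38061} = - \frac{905856806}{38061}$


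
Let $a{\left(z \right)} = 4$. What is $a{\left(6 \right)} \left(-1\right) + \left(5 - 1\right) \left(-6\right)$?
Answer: $-28$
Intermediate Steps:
$a{\left(6 \right)} \left(-1\right) + \left(5 - 1\right) \left(-6\right) = 4 \left(-1\right) + \left(5 - 1\right) \left(-6\right) = -4 + \left(5 - 1\right) \left(-6\right) = -4 + 4 \left(-6\right) = -4 - 24 = -28$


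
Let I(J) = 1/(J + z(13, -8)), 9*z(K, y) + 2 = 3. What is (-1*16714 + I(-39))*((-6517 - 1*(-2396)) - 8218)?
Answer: 72182027151/350 ≈ 2.0623e+8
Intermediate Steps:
z(K, y) = ⅑ (z(K, y) = -2/9 + (⅑)*3 = -2/9 + ⅓ = ⅑)
I(J) = 1/(⅑ + J) (I(J) = 1/(J + ⅑) = 1/(⅑ + J))
(-1*16714 + I(-39))*((-6517 - 1*(-2396)) - 8218) = (-1*16714 + 9/(1 + 9*(-39)))*((-6517 - 1*(-2396)) - 8218) = (-16714 + 9/(1 - 351))*((-6517 + 2396) - 8218) = (-16714 + 9/(-350))*(-4121 - 8218) = (-16714 + 9*(-1/350))*(-12339) = (-16714 - 9/350)*(-12339) = -5849909/350*(-12339) = 72182027151/350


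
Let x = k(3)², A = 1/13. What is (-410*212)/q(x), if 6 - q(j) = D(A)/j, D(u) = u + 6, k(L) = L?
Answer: -10169640/623 ≈ -16324.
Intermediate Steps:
A = 1/13 ≈ 0.076923
x = 9 (x = 3² = 9)
D(u) = 6 + u
q(j) = 6 - 79/(13*j) (q(j) = 6 - (6 + 1/13)/j = 6 - 79/(13*j))
(-410*212)/q(x) = (-410*212)/(6 - 79/13/9) = -86920/(6 - 79/13*⅑) = -86920/(6 - 79/117) = -86920/623/117 = -86920*117/623 = -10169640/623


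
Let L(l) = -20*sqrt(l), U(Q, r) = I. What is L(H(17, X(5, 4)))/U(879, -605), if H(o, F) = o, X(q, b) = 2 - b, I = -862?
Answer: 10*sqrt(17)/431 ≈ 0.095664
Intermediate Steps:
U(Q, r) = -862
L(H(17, X(5, 4)))/U(879, -605) = -20*sqrt(17)/(-862) = -20*sqrt(17)*(-1/862) = 10*sqrt(17)/431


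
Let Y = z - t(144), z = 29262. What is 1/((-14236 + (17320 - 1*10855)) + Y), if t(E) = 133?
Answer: 1/21358 ≈ 4.6821e-5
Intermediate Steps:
Y = 29129 (Y = 29262 - 1*133 = 29262 - 133 = 29129)
1/((-14236 + (17320 - 1*10855)) + Y) = 1/((-14236 + (17320 - 1*10855)) + 29129) = 1/((-14236 + (17320 - 10855)) + 29129) = 1/((-14236 + 6465) + 29129) = 1/(-7771 + 29129) = 1/21358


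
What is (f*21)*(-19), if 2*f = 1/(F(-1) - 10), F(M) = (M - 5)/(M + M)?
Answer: 57/2 ≈ 28.500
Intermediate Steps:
F(M) = (-5 + M)/(2*M) (F(M) = (-5 + M)/((2*M)) = (-5 + M)*(1/(2*M)) = (-5 + M)/(2*M))
f = -1/14 (f = 1/(2*((½)*(-5 - 1)/(-1) - 10)) = 1/(2*((½)*(-1)*(-6) - 10)) = 1/(2*(3 - 10)) = (½)/(-7) = (½)*(-⅐) = -1/14 ≈ -0.071429)
(f*21)*(-19) = -1/14*21*(-19) = -3/2*(-19) = 57/2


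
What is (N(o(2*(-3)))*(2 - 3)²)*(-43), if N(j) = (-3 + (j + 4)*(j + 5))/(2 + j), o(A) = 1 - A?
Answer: -1849/3 ≈ -616.33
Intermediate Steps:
N(j) = (-3 + (4 + j)*(5 + j))/(2 + j)
(N(o(2*(-3)))*(2 - 3)²)*(-43) = (((17 + (1 - 2*(-3))² + 9*(1 - 2*(-3)))/(2 + (1 - 2*(-3))))*(2 - 3)²)*(-43) = (((17 + (1 - 1*(-6))² + 9*(1 - 1*(-6)))/(2 + (1 - 1*(-6))))*(-1)²)*(-43) = (((17 + (1 + 6)² + 9*(1 + 6))/(2 + (1 + 6)))*1)*(-43) = (((17 + 7² + 9*7)/(2 + 7))*1)*(-43) = (((17 + 49 + 63)/9)*1)*(-43) = (((⅑)*129)*1)*(-43) = ((43/3)*1)*(-43) = (43/3)*(-43) = -1849/3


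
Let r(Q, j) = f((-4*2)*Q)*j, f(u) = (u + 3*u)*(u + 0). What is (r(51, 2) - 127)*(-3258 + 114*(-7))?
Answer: -5400908760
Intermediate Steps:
f(u) = 4*u² (f(u) = (4*u)*u = 4*u²)
r(Q, j) = 256*j*Q² (r(Q, j) = (4*((-4*2)*Q)²)*j = (4*(-8*Q)²)*j = (4*(64*Q²))*j = (256*Q²)*j = 256*j*Q²)
(r(51, 2) - 127)*(-3258 + 114*(-7)) = (256*2*51² - 127)*(-3258 + 114*(-7)) = (256*2*2601 - 127)*(-3258 - 798) = (1331712 - 127)*(-4056) = 1331585*(-4056) = -5400908760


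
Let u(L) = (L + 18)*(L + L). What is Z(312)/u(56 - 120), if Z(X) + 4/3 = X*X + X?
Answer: 73241/4416 ≈ 16.585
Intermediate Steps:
Z(X) = -4/3 + X + X**2 (Z(X) = -4/3 + (X*X + X) = -4/3 + (X**2 + X) = -4/3 + (X + X**2) = -4/3 + X + X**2)
u(L) = 2*L*(18 + L) (u(L) = (18 + L)*(2*L) = 2*L*(18 + L))
Z(312)/u(56 - 120) = (-4/3 + 312 + 312**2)/((2*(56 - 120)*(18 + (56 - 120)))) = (-4/3 + 312 + 97344)/((2*(-64)*(18 - 64))) = 292964/(3*((2*(-64)*(-46)))) = (292964/3)/5888 = (292964/3)*(1/5888) = 73241/4416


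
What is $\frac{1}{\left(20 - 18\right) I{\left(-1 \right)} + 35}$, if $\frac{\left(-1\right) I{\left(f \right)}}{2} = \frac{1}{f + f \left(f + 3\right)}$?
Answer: $\frac{3}{109} \approx 0.027523$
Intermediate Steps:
$I{\left(f \right)} = - \frac{2}{f + f \left(3 + f\right)}$ ($I{\left(f \right)} = - \frac{2}{f + f \left(f + 3\right)} = - \frac{2}{f + f \left(3 + f\right)}$)
$\frac{1}{\left(20 - 18\right) I{\left(-1 \right)} + 35} = \frac{1}{\left(20 - 18\right) \left(- \frac{2}{\left(-1\right) \left(4 - 1\right)}\right) + 35} = \frac{1}{\left(20 - 18\right) \left(\left(-2\right) \left(-1\right) \frac{1}{3}\right) + 35} = \frac{1}{2 \cdot \frac{2}{3} + 35} = \frac{1}{\frac{4}{3} + 35} = \frac{1}{\frac{109}{3}} = \frac{3}{109}$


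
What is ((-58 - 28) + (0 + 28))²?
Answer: 3364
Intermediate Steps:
((-58 - 28) + (0 + 28))² = (-86 + 28)² = (-58)² = 3364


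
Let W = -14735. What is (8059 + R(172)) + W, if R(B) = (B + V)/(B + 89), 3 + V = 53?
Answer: -580738/87 ≈ -6675.1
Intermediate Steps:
V = 50 (V = -3 + 53 = 50)
R(B) = (50 + B)/(89 + B) (R(B) = (B + 50)/(B + 89) = (50 + B)/(89 + B))
(8059 + R(172)) + W = (8059 + (50 + 172)/(89 + 172)) - 14735 = (8059 + 222/261) - 14735 = (8059 + (1/261)*222) - 14735 = (8059 + 74/87) - 14735 = 701207/87 - 14735 = -580738/87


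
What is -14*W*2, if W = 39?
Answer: -1092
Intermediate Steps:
-14*W*2 = -14*39*2 = -546*2 = -1092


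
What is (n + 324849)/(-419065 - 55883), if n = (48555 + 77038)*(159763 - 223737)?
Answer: 8034361733/474948 ≈ 16916.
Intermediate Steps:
n = -8034686582 (n = 125593*(-63974) = -8034686582)
(n + 324849)/(-419065 - 55883) = (-8034686582 + 324849)/(-419065 - 55883) = -8034361733/(-474948) = -8034361733*(-1/474948) = 8034361733/474948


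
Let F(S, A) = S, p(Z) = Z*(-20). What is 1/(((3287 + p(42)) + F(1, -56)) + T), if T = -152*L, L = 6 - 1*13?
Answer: 1/3512 ≈ 0.00028474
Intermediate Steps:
p(Z) = -20*Z
L = -7 (L = 6 - 13 = -7)
T = 1064 (T = -152*(-7) = 1064)
1/(((3287 + p(42)) + F(1, -56)) + T) = 1/(((3287 - 20*42) + 1) + 1064) = 1/(((3287 - 840) + 1) + 1064) = 1/((2447 + 1) + 1064) = 1/(2448 + 1064) = 1/3512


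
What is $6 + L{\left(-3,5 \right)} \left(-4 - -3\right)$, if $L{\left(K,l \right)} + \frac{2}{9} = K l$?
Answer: $\frac{191}{9} \approx 21.222$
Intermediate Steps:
$L{\left(K,l \right)} = - \frac{2}{9} + K l$
$6 + L{\left(-3,5 \right)} \left(-4 - -3\right) = 6 + \left(- \frac{2}{9} - 15\right) \left(-4 - -3\right) = 6 + \left(- \frac{2}{9} - 15\right) \left(-4 + 3\right) = 6 - - \frac{137}{9} = 6 + \frac{137}{9} = \frac{191}{9}$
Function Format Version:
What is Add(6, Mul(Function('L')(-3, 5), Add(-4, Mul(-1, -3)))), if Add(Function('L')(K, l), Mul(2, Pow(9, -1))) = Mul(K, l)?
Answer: Rational(191, 9) ≈ 21.222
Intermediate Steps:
Function('L')(K, l) = Add(Rational(-2, 9), Mul(K, l))
Add(6, Mul(Function('L')(-3, 5), Add(-4, Mul(-1, -3)))) = Add(6, Mul(Add(Rational(-2, 9), Mul(-3, 5)), Add(-4, Mul(-1, -3)))) = Add(6, Mul(Add(Rational(-2, 9), -15), Add(-4, 3))) = Add(6, Mul(Rational(-137, 9), -1)) = Add(6, Rational(137, 9)) = Rational(191, 9)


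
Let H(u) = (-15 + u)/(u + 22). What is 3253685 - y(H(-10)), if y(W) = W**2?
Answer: 468530015/144 ≈ 3.2537e+6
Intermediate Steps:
H(u) = (-15 + u)/(22 + u)
3253685 - y(H(-10)) = 3253685 - ((-15 - 10)/(22 - 10))**2 = 3253685 - (-25/12)**2 = 3253685 - 1*625/144 = 3253685 - 625/144 = 468530015/144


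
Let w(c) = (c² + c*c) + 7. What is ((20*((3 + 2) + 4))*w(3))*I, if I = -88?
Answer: -396000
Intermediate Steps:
w(c) = 7 + 2*c² (w(c) = (c² + c²) + 7 = 2*c² + 7 = 7 + 2*c²)
((20*((3 + 2) + 4))*w(3))*I = ((20*((3 + 2) + 4))*(7 + 2*3²))*(-88) = ((20*(5 + 4))*(7 + 2*9))*(-88) = ((20*9)*(7 + 18))*(-88) = (180*25)*(-88) = 4500*(-88) = -396000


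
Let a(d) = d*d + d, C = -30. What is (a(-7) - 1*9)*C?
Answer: -990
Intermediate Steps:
a(d) = d + d² (a(d) = d² + d = d + d²)
(a(-7) - 1*9)*C = (-7*(1 - 7) - 1*9)*(-30) = (-7*(-6) - 9)*(-30) = (42 - 9)*(-30) = 33*(-30) = -990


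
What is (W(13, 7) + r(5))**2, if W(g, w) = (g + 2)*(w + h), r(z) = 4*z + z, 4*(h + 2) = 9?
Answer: 286225/16 ≈ 17889.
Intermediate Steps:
h = 1/4 (h = -2 + (1/4)*9 = -2 + 9/4 = 1/4 ≈ 0.25000)
r(z) = 5*z
W(g, w) = (2 + g)*(1/4 + w) (W(g, w) = (g + 2)*(w + 1/4) = (2 + g)*(1/4 + w))
(W(13, 7) + r(5))**2 = ((1/2 + 2*7 + (1/4)*13 + 13*7) + 5*5)**2 = ((1/2 + 14 + 13/4 + 91) + 25)**2 = (435/4 + 25)**2 = (535/4)**2 = 286225/16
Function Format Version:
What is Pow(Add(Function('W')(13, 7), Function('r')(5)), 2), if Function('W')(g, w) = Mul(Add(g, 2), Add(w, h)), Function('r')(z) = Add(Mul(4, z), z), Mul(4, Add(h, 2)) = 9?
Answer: Rational(286225, 16) ≈ 17889.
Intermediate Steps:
h = Rational(1, 4) (h = Add(-2, Mul(Rational(1, 4), 9)) = Add(-2, Rational(9, 4)) = Rational(1, 4) ≈ 0.25000)
Function('r')(z) = Mul(5, z)
Function('W')(g, w) = Mul(Add(2, g), Add(Rational(1, 4), w)) (Function('W')(g, w) = Mul(Add(g, 2), Add(w, Rational(1, 4))) = Mul(Add(2, g), Add(Rational(1, 4), w)))
Pow(Add(Function('W')(13, 7), Function('r')(5)), 2) = Pow(Add(Add(Rational(1, 2), Mul(2, 7), Mul(Rational(1, 4), 13), Mul(13, 7)), Mul(5, 5)), 2) = Pow(Add(Add(Rational(1, 2), 14, Rational(13, 4), 91), 25), 2) = Pow(Add(Rational(435, 4), 25), 2) = Pow(Rational(535, 4), 2) = Rational(286225, 16)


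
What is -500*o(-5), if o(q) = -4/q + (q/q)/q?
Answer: -300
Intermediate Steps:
o(q) = -3/q (o(q) = -4/q + 1/q = -3/q)
-500*o(-5) = -(-1500)/(-5) = -(-1500)*(-1)/5 = -500*3/5 = -300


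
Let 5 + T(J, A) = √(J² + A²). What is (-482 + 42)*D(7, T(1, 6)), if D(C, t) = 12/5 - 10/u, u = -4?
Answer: -2156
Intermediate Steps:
T(J, A) = -5 + √(A² + J²) (T(J, A) = -5 + √(J² + A²) = -5 + √(A² + J²))
D(C, t) = 49/10 (D(C, t) = 12/5 - 10/(-4) = 12*(⅕) - 10*(-¼) = 12/5 + 5/2 = 49/10)
(-482 + 42)*D(7, T(1, 6)) = (-482 + 42)*(49/10) = -440*49/10 = -2156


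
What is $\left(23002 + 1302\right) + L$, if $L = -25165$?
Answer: $-861$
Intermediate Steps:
$\left(23002 + 1302\right) + L = \left(23002 + 1302\right) - 25165 = 24304 - 25165 = -861$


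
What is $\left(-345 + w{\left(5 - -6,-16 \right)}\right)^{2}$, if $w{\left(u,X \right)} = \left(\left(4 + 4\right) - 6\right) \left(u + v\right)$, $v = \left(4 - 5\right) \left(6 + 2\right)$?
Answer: $114921$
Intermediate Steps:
$v = -8$ ($v = \left(-1\right) 8 = -8$)
$w{\left(u,X \right)} = -16 + 2 u$ ($w{\left(u,X \right)} = \left(\left(4 + 4\right) - 6\right) \left(u - 8\right) = \left(8 - 6\right) \left(-8 + u\right) = 2 \left(-8 + u\right) = -16 + 2 u$)
$\left(-345 + w{\left(5 - -6,-16 \right)}\right)^{2} = \left(-345 - \left(16 - 2 \left(5 - -6\right)\right)\right)^{2} = \left(-345 - \left(16 - 2 \left(5 + 6\right)\right)\right)^{2} = \left(-345 + \left(-16 + 2 \cdot 11\right)\right)^{2} = \left(-345 + \left(-16 + 22\right)\right)^{2} = \left(-345 + 6\right)^{2} = \left(-339\right)^{2} = 114921$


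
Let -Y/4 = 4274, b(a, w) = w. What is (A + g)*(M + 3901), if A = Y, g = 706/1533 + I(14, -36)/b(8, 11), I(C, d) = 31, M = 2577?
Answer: -1867183473202/16863 ≈ -1.1073e+8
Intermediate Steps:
g = 55289/16863 (g = 706/1533 + 31/11 = 55289/16863 ≈ 3.2787)
Y = -17096 (Y = -4*4274 = -17096)
A = -17096
(A + g)*(M + 3901) = (-17096 + 55289/16863)*(2577 + 3901) = -288234559/16863*6478 = -1867183473202/16863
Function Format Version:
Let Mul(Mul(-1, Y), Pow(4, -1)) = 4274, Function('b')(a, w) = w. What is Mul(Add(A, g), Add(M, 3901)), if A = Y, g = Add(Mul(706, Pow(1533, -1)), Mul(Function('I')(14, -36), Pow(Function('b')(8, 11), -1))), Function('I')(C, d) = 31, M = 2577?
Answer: Rational(-1867183473202, 16863) ≈ -1.1073e+8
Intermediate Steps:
g = Rational(55289, 16863) (g = Add(Mul(706, Pow(1533, -1)), Mul(31, Pow(11, -1))) = Add(Mul(706, Rational(1, 1533)), Mul(31, Rational(1, 11))) = Add(Rational(706, 1533), Rational(31, 11)) = Rational(55289, 16863) ≈ 3.2787)
Y = -17096 (Y = Mul(-4, 4274) = -17096)
A = -17096
Mul(Add(A, g), Add(M, 3901)) = Mul(Add(-17096, Rational(55289, 16863)), Add(2577, 3901)) = Mul(Rational(-288234559, 16863), 6478) = Rational(-1867183473202, 16863)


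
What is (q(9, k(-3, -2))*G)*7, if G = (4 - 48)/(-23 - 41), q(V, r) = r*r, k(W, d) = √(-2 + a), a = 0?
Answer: -77/8 ≈ -9.6250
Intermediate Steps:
k(W, d) = I*√2 (k(W, d) = √(-2 + 0) = √(-2) = I*√2)
q(V, r) = r²
G = 11/16 (G = -44/(-64) = -44*(-1/64) = 11/16 ≈ 0.68750)
(q(9, k(-3, -2))*G)*7 = ((I*√2)²*(11/16))*7 = -2*11/16*7 = -11/8*7 = -77/8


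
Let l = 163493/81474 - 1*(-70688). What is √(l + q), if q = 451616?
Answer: √3467073893154186/81474 ≈ 722.71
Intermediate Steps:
l = 5759397605/81474 (l = 163493*(1/81474) + 70688 = 163493/81474 + 70688 = 5759397605/81474 ≈ 70690.)
√(l + q) = √(5759397605/81474 + 451616) = √(42554359589/81474) = √3467073893154186/81474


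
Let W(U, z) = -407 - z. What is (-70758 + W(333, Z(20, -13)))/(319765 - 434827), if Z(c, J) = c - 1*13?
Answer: 11862/19177 ≈ 0.61855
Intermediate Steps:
Z(c, J) = -13 + c (Z(c, J) = c - 13 = -13 + c)
(-70758 + W(333, Z(20, -13)))/(319765 - 434827) = (-70758 + (-407 - (-13 + 20)))/(319765 - 434827) = (-70758 + (-407 - 1*7))/(-115062) = (-70758 + (-407 - 7))*(-1/115062) = (-70758 - 414)*(-1/115062) = -71172*(-1/115062) = 11862/19177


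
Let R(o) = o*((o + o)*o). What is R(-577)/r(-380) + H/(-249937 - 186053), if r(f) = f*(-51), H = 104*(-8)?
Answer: -2791789510853/140824770 ≈ -19825.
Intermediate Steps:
H = -832
R(o) = 2*o**3 (R(o) = o*((2*o)*o) = o*(2*o**2) = 2*o**3)
r(f) = -51*f
R(-577)/r(-380) + H/(-249937 - 186053) = (2*(-577)**3)/((-51*(-380))) - 832/(-249937 - 186053) = (2*(-192100033))/19380 - 832/(-435990) = -384200066*1/19380 - 832*(-1/435990) = -192100033/9690 + 416/217995 = -2791789510853/140824770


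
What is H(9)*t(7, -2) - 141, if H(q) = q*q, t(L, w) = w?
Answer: -303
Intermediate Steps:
H(q) = q**2
H(9)*t(7, -2) - 141 = 9**2*(-2) - 141 = 81*(-2) - 141 = -162 - 141 = -303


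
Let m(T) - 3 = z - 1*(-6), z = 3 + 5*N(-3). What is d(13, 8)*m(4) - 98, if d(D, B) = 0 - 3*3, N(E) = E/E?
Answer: -251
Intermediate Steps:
N(E) = 1
z = 8 (z = 3 + 5*1 = 3 + 5 = 8)
d(D, B) = -9 (d(D, B) = 0 - 9 = -9)
m(T) = 17 (m(T) = 3 + (8 - 1*(-6)) = 3 + (8 + 6) = 3 + 14 = 17)
d(13, 8)*m(4) - 98 = -9*17 - 98 = -153 - 98 = -251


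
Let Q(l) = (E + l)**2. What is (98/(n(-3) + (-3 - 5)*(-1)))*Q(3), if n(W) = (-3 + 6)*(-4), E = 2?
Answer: -1225/2 ≈ -612.50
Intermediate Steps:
n(W) = -12 (n(W) = 3*(-4) = -12)
Q(l) = (2 + l)**2
(98/(n(-3) + (-3 - 5)*(-1)))*Q(3) = (98/(-12 + (-3 - 5)*(-1)))*(2 + 3)**2 = (98/(-12 - 8*(-1)))*5**2 = (98/(-12 + 8))*25 = (98/(-4))*25 = (98*(-1/4))*25 = -49/2*25 = -1225/2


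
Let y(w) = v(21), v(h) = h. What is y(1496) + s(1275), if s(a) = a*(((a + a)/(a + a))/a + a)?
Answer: 1625647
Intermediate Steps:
y(w) = 21
s(a) = a*(a + 1/a) (s(a) = a*(((2*a)/((2*a)))/a + a) = a*(((2*a)*(1/(2*a)))/a + a) = a*(1/a + a) = a*(a + 1/a))
y(1496) + s(1275) = 21 + (1 + 1275²) = 21 + (1 + 1625625) = 21 + 1625626 = 1625647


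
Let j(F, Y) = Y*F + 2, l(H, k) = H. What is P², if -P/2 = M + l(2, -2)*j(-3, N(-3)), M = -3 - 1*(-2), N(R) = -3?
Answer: 1764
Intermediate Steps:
j(F, Y) = 2 + F*Y (j(F, Y) = F*Y + 2 = 2 + F*Y)
M = -1 (M = -3 + 2 = -1)
P = -42 (P = -2*(-1 + 2*(2 - 3*(-3))) = -2*(-1 + 2*(2 + 9)) = -2*(-1 + 2*11) = -2*(-1 + 22) = -2*21 = -42)
P² = (-42)² = 1764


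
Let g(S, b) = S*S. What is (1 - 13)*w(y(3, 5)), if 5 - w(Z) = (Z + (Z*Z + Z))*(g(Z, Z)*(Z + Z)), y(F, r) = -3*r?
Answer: -15795060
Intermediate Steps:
g(S, b) = S**2
w(Z) = 5 - 2*Z**3*(Z**2 + 2*Z) (w(Z) = 5 - (Z + (Z*Z + Z))*Z**2*(Z + Z) = 5 - (Z + (Z**2 + Z))*Z**2*(2*Z) = 5 - (Z + (Z + Z**2))*2*Z**3 = 5 - (Z**2 + 2*Z)*2*Z**3 = 5 - 2*Z**3*(Z**2 + 2*Z))
(1 - 13)*w(y(3, 5)) = (1 - 13)*(5 - 4*(-3*5)**4 - 2*(-3*5)**5) = -12*(5 - 4*(-15)**4 - 2*(-15)**5) = -12*(5 - 4*50625 - 2*(-759375)) = -12*(5 - 202500 + 1518750) = -12*1316255 = -15795060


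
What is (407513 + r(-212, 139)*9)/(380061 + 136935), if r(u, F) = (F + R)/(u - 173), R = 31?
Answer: 31378195/39808692 ≈ 0.78823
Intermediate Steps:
r(u, F) = (31 + F)/(-173 + u) (r(u, F) = (F + 31)/(u - 173) = (31 + F)/(-173 + u))
(407513 + r(-212, 139)*9)/(380061 + 136935) = (407513 + ((31 + 139)/(-173 - 212))*9)/(380061 + 136935) = (407513 + (170/(-385))*9)/516996 = (407513 - 1/385*170*9)*(1/516996) = (407513 - 34/77*9)*(1/516996) = (407513 - 306/77)*(1/516996) = (31378195/77)*(1/516996) = 31378195/39808692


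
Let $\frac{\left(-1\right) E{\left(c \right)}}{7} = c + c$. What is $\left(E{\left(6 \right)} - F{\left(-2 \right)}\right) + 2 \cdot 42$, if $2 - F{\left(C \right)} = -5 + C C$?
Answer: $-3$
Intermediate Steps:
$E{\left(c \right)} = - 14 c$ ($E{\left(c \right)} = - 7 \left(c + c\right) = - 7 \cdot 2 c = - 14 c$)
$F{\left(C \right)} = 7 - C^{2}$ ($F{\left(C \right)} = 2 - \left(-5 + C C\right) = 2 - \left(-5 + C^{2}\right) = 7 - C^{2}$)
$\left(E{\left(6 \right)} - F{\left(-2 \right)}\right) + 2 \cdot 42 = \left(\left(-14\right) 6 - \left(7 - \left(-2\right)^{2}\right)\right) + 2 \cdot 42 = \left(-84 - \left(7 - 4\right)\right) + 84 = \left(-84 - 3\right) + 84 = -87 + 84 = -3$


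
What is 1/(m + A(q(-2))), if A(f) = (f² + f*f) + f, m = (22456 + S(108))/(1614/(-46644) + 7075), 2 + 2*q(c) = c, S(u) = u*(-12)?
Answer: 55000781/494502526 ≈ 0.11122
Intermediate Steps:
S(u) = -12*u
q(c) = -1 + c/2
m = 164497840/55000781 (m = (22456 - 12*108)/(1614/(-46644) + 7075) = (22456 - 1296)/(1614*(-1/46644) + 7075) = 21160/(-269/7774 + 7075) = 21160/(55000781/7774) = 21160*(7774/55000781) = 164497840/55000781 ≈ 2.9908)
A(f) = f + 2*f² (A(f) = (f² + f²) + f = 2*f² + f = f + 2*f²)
1/(m + A(q(-2))) = 1/(164497840/55000781 + (-1 + (½)*(-2))*(1 + 2*(-1 + (½)*(-2)))) = 1/(164497840/55000781 + (-1 - 1)*(1 + 2*(-1 - 1))) = 1/(164497840/55000781 - 2*(1 + 2*(-2))) = 1/(164497840/55000781 - 2*(1 - 4)) = 1/(164497840/55000781 - 2*(-3)) = 1/(164497840/55000781 + 6) = 1/(494502526/55000781) = 55000781/494502526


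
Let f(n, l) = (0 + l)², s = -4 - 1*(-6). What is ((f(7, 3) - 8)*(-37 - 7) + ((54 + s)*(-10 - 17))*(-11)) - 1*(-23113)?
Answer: 39701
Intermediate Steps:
s = 2 (s = -4 + 6 = 2)
f(n, l) = l²
((f(7, 3) - 8)*(-37 - 7) + ((54 + s)*(-10 - 17))*(-11)) - 1*(-23113) = ((3² - 8)*(-37 - 7) + ((54 + 2)*(-10 - 17))*(-11)) - 1*(-23113) = ((9 - 8)*(-44) + (56*(-27))*(-11)) + 23113 = (1*(-44) - 1512*(-11)) + 23113 = (-44 + 16632) + 23113 = 16588 + 23113 = 39701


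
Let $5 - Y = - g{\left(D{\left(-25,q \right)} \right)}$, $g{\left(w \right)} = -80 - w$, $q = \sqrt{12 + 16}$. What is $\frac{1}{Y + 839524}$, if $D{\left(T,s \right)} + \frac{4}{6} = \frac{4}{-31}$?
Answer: $\frac{93}{78068831} \approx 1.1913 \cdot 10^{-6}$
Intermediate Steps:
$q = 2 \sqrt{7}$ ($q = \sqrt{28} = 2 \sqrt{7} \approx 5.2915$)
$D{\left(T,s \right)} = - \frac{74}{93}$ ($D{\left(T,s \right)} = - \frac{2}{3} + \frac{4}{-31} = - \frac{2}{3} + 4 \left(- \frac{1}{31}\right) = - \frac{2}{3} - \frac{4}{31} = - \frac{74}{93}$)
$Y = - \frac{6901}{93}$ ($Y = 5 - - (-80 - - \frac{74}{93}) = 5 - - (-80 + \frac{74}{93}) = 5 - \left(-1\right) \left(- \frac{7366}{93}\right) = 5 - \frac{7366}{93} = - \frac{6901}{93} \approx -74.204$)
$\frac{1}{Y + 839524} = \frac{1}{- \frac{6901}{93} + 839524} = \frac{1}{\frac{78068831}{93}} = \frac{93}{78068831}$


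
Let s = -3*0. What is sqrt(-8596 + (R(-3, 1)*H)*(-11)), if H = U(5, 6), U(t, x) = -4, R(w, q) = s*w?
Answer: 2*I*sqrt(2149) ≈ 92.715*I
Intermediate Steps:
s = 0
R(w, q) = 0 (R(w, q) = 0*w = 0)
H = -4
sqrt(-8596 + (R(-3, 1)*H)*(-11)) = sqrt(-8596 + (0*(-4))*(-11)) = sqrt(-8596 + 0*(-11)) = sqrt(-8596 + 0) = sqrt(-8596) = 2*I*sqrt(2149)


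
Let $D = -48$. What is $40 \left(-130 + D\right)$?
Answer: $-7120$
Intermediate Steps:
$40 \left(-130 + D\right) = 40 \left(-130 - 48\right) = 40 \left(-178\right) = -7120$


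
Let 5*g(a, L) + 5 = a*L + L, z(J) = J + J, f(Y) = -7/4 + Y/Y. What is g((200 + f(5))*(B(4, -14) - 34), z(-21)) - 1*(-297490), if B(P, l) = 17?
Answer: 651867/2 ≈ 3.2593e+5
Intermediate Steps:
f(Y) = -3/4 (f(Y) = -7*1/4 + 1 = -7/4 + 1 = -3/4)
z(J) = 2*J
g(a, L) = -1 + L/5 + L*a/5 (g(a, L) = -1 + (a*L + L)/5 = -1 + (L*a + L)/5 = -1 + (L + L*a)/5 = -1 + (L/5 + L*a/5) = -1 + L/5 + L*a/5)
g((200 + f(5))*(B(4, -14) - 34), z(-21)) - 1*(-297490) = (-1 + (2*(-21))/5 + (2*(-21))*((200 - 3/4)*(17 - 34))/5) - 1*(-297490) = (-1 + (1/5)*(-42) + (1/5)*(-42)*((797/4)*(-17))) + 297490 = (-1 - 42/5 + (1/5)*(-42)*(-13549/4)) + 297490 = (-1 - 42/5 + 284529/10) + 297490 = 56887/2 + 297490 = 651867/2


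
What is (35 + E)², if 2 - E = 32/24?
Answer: 11449/9 ≈ 1272.1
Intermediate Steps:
E = ⅔ (E = 2 - 32/24 = 2 - 1*4/3 = 2 - 4/3 = ⅔ ≈ 0.66667)
(35 + E)² = (35 + ⅔)² = (107/3)² = 11449/9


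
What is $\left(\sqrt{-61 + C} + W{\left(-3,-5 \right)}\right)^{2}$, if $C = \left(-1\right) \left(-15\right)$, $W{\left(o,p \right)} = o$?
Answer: $\left(3 - i \sqrt{46}\right)^{2} \approx -37.0 - 40.694 i$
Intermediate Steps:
$C = 15$
$\left(\sqrt{-61 + C} + W{\left(-3,-5 \right)}\right)^{2} = \left(\sqrt{-61 + 15} - 3\right)^{2} = \left(\sqrt{-46} - 3\right)^{2} = \left(i \sqrt{46} - 3\right)^{2} = \left(-3 + i \sqrt{46}\right)^{2}$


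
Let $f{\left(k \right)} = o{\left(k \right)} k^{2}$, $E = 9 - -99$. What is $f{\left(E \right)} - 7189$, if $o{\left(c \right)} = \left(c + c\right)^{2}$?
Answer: $544188395$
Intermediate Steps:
$E = 108$ ($E = 9 + 99 = 108$)
$o{\left(c \right)} = 4 c^{2}$ ($o{\left(c \right)} = \left(2 c\right)^{2} = 4 c^{2}$)
$f{\left(k \right)} = 4 k^{4}$ ($f{\left(k \right)} = 4 k^{2} k^{2} = 4 k^{4}$)
$f{\left(E \right)} - 7189 = 4 \cdot 108^{4} - 7189 = 4 \cdot 136048896 - 7189 = 544195584 - 7189 = 544188395$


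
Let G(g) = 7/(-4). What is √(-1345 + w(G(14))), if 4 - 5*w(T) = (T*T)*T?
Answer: I*√2149005/40 ≈ 36.649*I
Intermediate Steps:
G(g) = -7/4 (G(g) = 7*(-¼) = -7/4)
w(T) = ⅘ - T³/5 (w(T) = ⅘ - T*T*T/5 = ⅘ - T²*T/5 = ⅘ - T³/5)
√(-1345 + w(G(14))) = √(-1345 + (⅘ - (-7/4)³/5)) = √(-1345 + (⅘ - ⅕*(-343/64))) = √(-1345 + (⅘ + 343/320)) = √(-1345 + 599/320) = √(-429801/320) = I*√2149005/40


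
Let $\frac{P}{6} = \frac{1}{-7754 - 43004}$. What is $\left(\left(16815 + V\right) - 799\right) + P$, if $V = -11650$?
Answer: $\frac{110804711}{25379} \approx 4366.0$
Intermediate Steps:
$P = - \frac{3}{25379}$ ($P = \frac{6}{-7754 - 43004} = \frac{6}{-50758} = 6 \left(- \frac{1}{50758}\right) = - \frac{3}{25379} \approx -0.00011821$)
$\left(\left(16815 + V\right) - 799\right) + P = \left(\left(16815 - 11650\right) - 799\right) - \frac{3}{25379} = \left(5165 - 799\right) - \frac{3}{25379} = 4366 - \frac{3}{25379} = \frac{110804711}{25379}$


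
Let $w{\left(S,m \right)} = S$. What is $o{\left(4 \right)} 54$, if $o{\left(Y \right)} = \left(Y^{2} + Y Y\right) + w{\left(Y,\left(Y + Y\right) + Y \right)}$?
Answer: $1944$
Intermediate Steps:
$o{\left(Y \right)} = Y + 2 Y^{2}$ ($o{\left(Y \right)} = \left(Y^{2} + Y Y\right) + Y = \left(Y^{2} + Y^{2}\right) + Y = 2 Y^{2} + Y = Y + 2 Y^{2}$)
$o{\left(4 \right)} 54 = 4 \left(1 + 2 \cdot 4\right) 54 = 4 \left(1 + 8\right) 54 = 4 \cdot 9 \cdot 54 = 36 \cdot 54 = 1944$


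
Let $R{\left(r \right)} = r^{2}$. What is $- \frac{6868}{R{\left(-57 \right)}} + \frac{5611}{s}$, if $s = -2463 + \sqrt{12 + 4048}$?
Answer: $- \frac{86536770569}{19696441941} - \frac{11222 \sqrt{1015}}{6062309} \approx -4.4525$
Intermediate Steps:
$s = -2463 + 2 \sqrt{1015}$ ($s = -2463 + \sqrt{4060} = -2463 + 2 \sqrt{1015} \approx -2399.3$)
$- \frac{6868}{R{\left(-57 \right)}} + \frac{5611}{s} = - \frac{6868}{\left(-57\right)^{2}} + \frac{5611}{-2463 + 2 \sqrt{1015}} = - \frac{6868}{3249} + \frac{5611}{-2463 + 2 \sqrt{1015}}$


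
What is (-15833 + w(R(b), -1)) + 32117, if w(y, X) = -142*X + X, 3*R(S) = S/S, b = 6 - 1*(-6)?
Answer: 16425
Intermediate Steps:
b = 12 (b = 6 + 6 = 12)
R(S) = ⅓ (R(S) = (S/S)/3 = (⅓)*1 = ⅓)
w(y, X) = -141*X
(-15833 + w(R(b), -1)) + 32117 = (-15833 - 141*(-1)) + 32117 = (-15833 + 141) + 32117 = -15692 + 32117 = 16425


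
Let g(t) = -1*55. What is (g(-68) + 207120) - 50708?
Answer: 156357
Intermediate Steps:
g(t) = -55
(g(-68) + 207120) - 50708 = (-55 + 207120) - 50708 = 207065 - 50708 = 156357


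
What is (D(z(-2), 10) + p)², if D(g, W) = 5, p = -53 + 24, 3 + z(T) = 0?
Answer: 576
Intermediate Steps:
z(T) = -3 (z(T) = -3 + 0 = -3)
p = -29
(D(z(-2), 10) + p)² = (5 - 29)² = (-24)² = 576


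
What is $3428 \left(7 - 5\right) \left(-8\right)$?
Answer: $-54848$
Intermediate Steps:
$3428 \left(7 - 5\right) \left(-8\right) = 3428 \cdot 2 \left(-8\right) = 3428 \left(-16\right) = -54848$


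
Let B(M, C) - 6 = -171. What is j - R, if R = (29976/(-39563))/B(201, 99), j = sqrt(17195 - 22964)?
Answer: -9992/2175965 + 3*I*sqrt(641) ≈ -0.004592 + 75.954*I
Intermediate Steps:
B(M, C) = -165 (B(M, C) = 6 - 171 = -165)
j = 3*I*sqrt(641) (j = sqrt(-5769) = 3*I*sqrt(641) ≈ 75.954*I)
R = 9992/2175965 (R = (29976/(-39563))/(-165) = (29976*(-1/39563))*(-1/165) = -29976/39563*(-1/165) = 9992/2175965 ≈ 0.0045920)
j - R = 3*I*sqrt(641) - 1*9992/2175965 = 3*I*sqrt(641) - 9992/2175965 = -9992/2175965 + 3*I*sqrt(641)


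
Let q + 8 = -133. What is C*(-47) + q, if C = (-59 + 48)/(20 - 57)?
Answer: -5734/37 ≈ -154.97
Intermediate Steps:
q = -141 (q = -8 - 133 = -141)
C = 11/37 (C = -11/(-37) = -11*(-1/37) = 11/37 ≈ 0.29730)
C*(-47) + q = (11/37)*(-47) - 141 = -517/37 - 141 = -5734/37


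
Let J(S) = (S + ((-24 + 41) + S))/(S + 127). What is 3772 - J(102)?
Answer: 863567/229 ≈ 3771.0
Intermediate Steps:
J(S) = (17 + 2*S)/(127 + S) (J(S) = (S + (17 + S))/(127 + S) = (17 + 2*S)/(127 + S))
3772 - J(102) = 3772 - (17 + 2*102)/(127 + 102) = 3772 - (17 + 204)/229 = 3772 - 221/229 = 863567/229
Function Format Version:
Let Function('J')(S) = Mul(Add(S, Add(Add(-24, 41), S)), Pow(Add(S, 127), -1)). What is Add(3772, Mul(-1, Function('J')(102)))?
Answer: Rational(863567, 229) ≈ 3771.0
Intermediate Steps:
Function('J')(S) = Mul(Pow(Add(127, S), -1), Add(17, Mul(2, S))) (Function('J')(S) = Mul(Add(S, Add(17, S)), Pow(Add(127, S), -1)) = Mul(Add(17, Mul(2, S)), Pow(Add(127, S), -1)) = Mul(Pow(Add(127, S), -1), Add(17, Mul(2, S))))
Add(3772, Mul(-1, Function('J')(102))) = Add(3772, Mul(-1, Mul(Pow(Add(127, 102), -1), Add(17, Mul(2, 102))))) = Add(3772, Mul(-1, Mul(Pow(229, -1), Add(17, 204)))) = Add(3772, Mul(-1, Mul(Rational(1, 229), 221))) = Add(3772, Mul(-1, Rational(221, 229))) = Add(3772, Rational(-221, 229)) = Rational(863567, 229)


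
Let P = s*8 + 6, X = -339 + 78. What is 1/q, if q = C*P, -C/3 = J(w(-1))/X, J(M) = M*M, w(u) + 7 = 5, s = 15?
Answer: 29/168 ≈ 0.17262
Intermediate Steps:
w(u) = -2 (w(u) = -7 + 5 = -2)
J(M) = M²
X = -261
C = 4/87 (C = -3*(-2)²/(-261) = -12*(-1)/261 = -3*(-4/261) = 4/87 ≈ 0.045977)
P = 126 (P = 15*8 + 6 = 120 + 6 = 126)
q = 168/29 (q = (4/87)*126 = 168/29 ≈ 5.7931)
1/q = 1/(168/29) = 29/168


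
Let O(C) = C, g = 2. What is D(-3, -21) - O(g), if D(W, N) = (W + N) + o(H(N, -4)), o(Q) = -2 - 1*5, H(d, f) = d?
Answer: -33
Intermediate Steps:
o(Q) = -7 (o(Q) = -2 - 5 = -7)
D(W, N) = -7 + N + W (D(W, N) = (W + N) - 7 = (N + W) - 7 = -7 + N + W)
D(-3, -21) - O(g) = (-7 - 21 - 3) - 1*2 = -31 - 2 = -33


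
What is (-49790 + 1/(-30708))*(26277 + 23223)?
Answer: -2102308066375/853 ≈ -2.4646e+9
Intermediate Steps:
(-49790 + 1/(-30708))*(26277 + 23223) = (-49790 - 1/30708)*49500 = -1528951321/30708*49500 = -2102308066375/853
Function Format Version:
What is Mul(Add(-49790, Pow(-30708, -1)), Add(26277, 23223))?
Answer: Rational(-2102308066375, 853) ≈ -2.4646e+9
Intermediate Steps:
Mul(Add(-49790, Pow(-30708, -1)), Add(26277, 23223)) = Mul(Add(-49790, Rational(-1, 30708)), 49500) = Mul(Rational(-1528951321, 30708), 49500) = Rational(-2102308066375, 853)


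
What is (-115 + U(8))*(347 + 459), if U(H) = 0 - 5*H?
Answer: -124930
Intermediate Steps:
U(H) = -5*H
(-115 + U(8))*(347 + 459) = (-115 - 5*8)*(347 + 459) = (-115 - 40)*806 = -155*806 = -124930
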